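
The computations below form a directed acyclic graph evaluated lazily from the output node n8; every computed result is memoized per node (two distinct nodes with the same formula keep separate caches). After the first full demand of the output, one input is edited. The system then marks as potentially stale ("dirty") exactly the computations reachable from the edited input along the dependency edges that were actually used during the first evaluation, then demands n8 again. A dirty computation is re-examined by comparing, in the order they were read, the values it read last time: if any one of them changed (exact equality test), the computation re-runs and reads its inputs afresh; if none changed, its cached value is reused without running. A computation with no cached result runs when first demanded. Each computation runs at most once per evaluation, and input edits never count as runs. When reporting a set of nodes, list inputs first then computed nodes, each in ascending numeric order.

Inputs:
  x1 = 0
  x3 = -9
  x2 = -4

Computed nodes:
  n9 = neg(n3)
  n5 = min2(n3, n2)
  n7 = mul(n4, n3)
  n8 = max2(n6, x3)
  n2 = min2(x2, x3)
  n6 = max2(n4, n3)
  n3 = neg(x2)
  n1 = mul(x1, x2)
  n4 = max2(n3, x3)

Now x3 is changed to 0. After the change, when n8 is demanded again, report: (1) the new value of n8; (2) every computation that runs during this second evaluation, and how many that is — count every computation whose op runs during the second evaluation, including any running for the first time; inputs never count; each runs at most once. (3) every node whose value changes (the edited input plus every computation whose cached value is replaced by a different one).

First demand of the output computes:
  n3 = neg(-4) = 4
  n4 = max2(4, -9) = 4
  n6 = max2(4, 4) = 4
  n8 = max2(4, -9) = 4

After the edit, cleaning proceeds:
  n4: a read changed (x3 -9->0) — executes, giving 4 — identical to its old value.
  n6: dirty, but its reads are unchanged (n4 unchanged, n3 unchanged); cached 4 stands.
  n8: a read changed (x3 -9->0) — executes, giving 4 — identical to its old value.

Note where the cutoff bites: n6 is checked, finds nothing changed, and keeps its cache.

Demanding n8 again yields 4.
2 computations run: n4, n8.
The nodes whose values change: x3.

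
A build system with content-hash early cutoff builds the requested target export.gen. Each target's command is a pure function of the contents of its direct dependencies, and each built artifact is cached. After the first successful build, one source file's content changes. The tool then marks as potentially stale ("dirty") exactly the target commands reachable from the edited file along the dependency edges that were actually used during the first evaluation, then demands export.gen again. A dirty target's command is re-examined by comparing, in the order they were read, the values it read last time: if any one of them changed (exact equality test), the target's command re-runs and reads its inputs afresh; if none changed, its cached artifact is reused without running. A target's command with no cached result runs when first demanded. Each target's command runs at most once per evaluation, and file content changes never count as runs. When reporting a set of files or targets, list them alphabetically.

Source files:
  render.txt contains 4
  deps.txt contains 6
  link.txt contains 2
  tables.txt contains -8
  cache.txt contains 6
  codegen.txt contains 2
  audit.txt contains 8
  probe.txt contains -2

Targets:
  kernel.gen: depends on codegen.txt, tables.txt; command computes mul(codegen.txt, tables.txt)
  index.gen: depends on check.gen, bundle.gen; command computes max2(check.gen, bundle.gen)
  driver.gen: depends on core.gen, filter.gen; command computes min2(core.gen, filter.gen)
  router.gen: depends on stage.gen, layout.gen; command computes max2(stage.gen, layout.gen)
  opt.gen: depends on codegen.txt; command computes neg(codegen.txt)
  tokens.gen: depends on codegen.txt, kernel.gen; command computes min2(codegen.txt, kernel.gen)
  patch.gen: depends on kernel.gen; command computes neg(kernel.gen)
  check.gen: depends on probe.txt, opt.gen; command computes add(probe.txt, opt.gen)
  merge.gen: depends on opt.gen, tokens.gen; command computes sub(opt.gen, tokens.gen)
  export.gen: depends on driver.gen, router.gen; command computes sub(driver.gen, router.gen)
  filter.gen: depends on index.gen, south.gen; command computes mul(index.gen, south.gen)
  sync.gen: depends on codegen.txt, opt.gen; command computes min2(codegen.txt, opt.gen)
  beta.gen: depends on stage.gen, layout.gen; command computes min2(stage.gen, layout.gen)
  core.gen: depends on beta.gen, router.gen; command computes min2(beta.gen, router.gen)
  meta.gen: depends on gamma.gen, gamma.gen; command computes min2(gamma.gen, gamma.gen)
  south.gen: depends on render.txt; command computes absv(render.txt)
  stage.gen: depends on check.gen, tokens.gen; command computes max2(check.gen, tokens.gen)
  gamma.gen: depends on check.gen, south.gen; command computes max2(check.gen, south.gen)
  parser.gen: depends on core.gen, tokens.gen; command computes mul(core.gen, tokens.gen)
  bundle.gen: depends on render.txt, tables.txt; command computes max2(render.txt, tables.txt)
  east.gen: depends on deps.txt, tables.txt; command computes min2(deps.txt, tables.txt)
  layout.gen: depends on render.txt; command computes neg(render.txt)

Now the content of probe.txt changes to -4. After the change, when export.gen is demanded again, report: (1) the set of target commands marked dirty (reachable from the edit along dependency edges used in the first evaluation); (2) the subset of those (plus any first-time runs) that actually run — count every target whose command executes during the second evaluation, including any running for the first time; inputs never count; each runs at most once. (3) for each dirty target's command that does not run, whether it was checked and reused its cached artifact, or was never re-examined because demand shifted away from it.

First evaluation (everything demanded from the output):
  bundle.gen = max2(4, -8) = 4
  kernel.gen = mul(2, -8) = -16
  layout.gen = neg(4) = -4
  opt.gen = neg(2) = -2
  check.gen = add(-2, -2) = -4
  index.gen = max2(-4, 4) = 4
  south.gen = absv(4) = 4
  filter.gen = mul(4, 4) = 16
  tokens.gen = min2(2, -16) = -16
  stage.gen = max2(-4, -16) = -4
  beta.gen = min2(-4, -4) = -4
  router.gen = max2(-4, -4) = -4
  core.gen = min2(-4, -4) = -4
  driver.gen = min2(-4, 16) = -4
  export.gen = sub(-4, -4) = 0

Propagation after the edit:
  check.gen: runs — probe.txt -2->-4; result -6.
  index.gen: runs — check.gen -4->-6; result 4 (same value as before).
  filter.gen: checked — values it read are unchanged (index.gen unchanged, south.gen unchanged); reused cached 16 without running.
  stage.gen: runs — check.gen -4->-6; result -6.
  beta.gen: runs — stage.gen -4->-6; result -6.
  router.gen: runs — stage.gen -4->-6; result -4 (same value as before).
  core.gen: runs — beta.gen -4->-6; result -6.
  driver.gen: runs — core.gen -4->-6; result -6.
  export.gen: runs — driver.gen -4->-6; result -2.

Key observation: the cutoff stops propagation at filter.gen — its inputs' values are unchanged, so it reuses its cache.

Marked dirty: beta.gen, check.gen, core.gen, driver.gen, export.gen, filter.gen, index.gen, router.gen, stage.gen.
Target commands that run: beta.gen, check.gen, core.gen, driver.gen, export.gen, index.gen, router.gen, stage.gen — 8 in total.
Checked but reused from cache: filter.gen.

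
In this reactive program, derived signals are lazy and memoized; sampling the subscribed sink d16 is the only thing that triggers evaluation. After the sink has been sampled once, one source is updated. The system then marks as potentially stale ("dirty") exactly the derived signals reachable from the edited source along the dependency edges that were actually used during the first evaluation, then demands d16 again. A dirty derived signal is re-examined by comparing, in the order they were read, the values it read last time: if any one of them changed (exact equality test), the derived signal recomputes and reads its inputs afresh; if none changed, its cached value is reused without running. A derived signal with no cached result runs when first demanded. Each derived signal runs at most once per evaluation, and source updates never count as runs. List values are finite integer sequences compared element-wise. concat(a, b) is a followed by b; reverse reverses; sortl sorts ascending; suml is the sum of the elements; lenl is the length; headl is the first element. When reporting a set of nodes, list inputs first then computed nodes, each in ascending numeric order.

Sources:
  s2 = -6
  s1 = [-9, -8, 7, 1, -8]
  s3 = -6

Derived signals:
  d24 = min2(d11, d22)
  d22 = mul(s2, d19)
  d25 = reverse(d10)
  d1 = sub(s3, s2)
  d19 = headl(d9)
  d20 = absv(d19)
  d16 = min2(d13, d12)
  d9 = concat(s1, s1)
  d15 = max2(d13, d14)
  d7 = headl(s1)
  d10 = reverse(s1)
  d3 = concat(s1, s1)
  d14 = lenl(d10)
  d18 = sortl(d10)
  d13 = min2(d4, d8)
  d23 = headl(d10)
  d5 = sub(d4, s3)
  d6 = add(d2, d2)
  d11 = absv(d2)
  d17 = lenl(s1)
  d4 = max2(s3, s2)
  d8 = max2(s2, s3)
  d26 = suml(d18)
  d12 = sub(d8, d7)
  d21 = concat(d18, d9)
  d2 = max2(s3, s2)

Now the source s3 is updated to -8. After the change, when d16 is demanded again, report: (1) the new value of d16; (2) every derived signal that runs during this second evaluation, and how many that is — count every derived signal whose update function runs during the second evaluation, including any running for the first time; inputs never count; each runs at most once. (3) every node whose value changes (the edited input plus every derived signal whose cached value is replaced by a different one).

Demanding d16 again yields -6.
2 derived signals run: d4, d8.
The nodes whose values change: s3.
Note where the cutoff bites: d12 is checked, finds nothing changed, and keeps its cache.

First demand of the output computes:
  d4 = max2(-6, -6) = -6
  d7 = headl([-9, -8, 7, 1, -8]) = -9
  d8 = max2(-6, -6) = -6
  d12 = sub(-6, -9) = 3
  d13 = min2(-6, -6) = -6
  d16 = min2(-6, 3) = -6

After the edit, cleaning proceeds:
  d4: a read changed (s3 -6->-8) — executes, giving -6 — identical to its old value.
  d8: a read changed (s3 -6->-8) — executes, giving -6 — identical to its old value.
  d12: dirty, but its reads are unchanged (d8 unchanged, d7 unchanged); cached 3 stands.
  d13: dirty, but its reads are unchanged (d4 unchanged, d8 unchanged); cached -6 stands.
  d16: dirty, but its reads are unchanged (d13 unchanged, d12 unchanged); cached -6 stands.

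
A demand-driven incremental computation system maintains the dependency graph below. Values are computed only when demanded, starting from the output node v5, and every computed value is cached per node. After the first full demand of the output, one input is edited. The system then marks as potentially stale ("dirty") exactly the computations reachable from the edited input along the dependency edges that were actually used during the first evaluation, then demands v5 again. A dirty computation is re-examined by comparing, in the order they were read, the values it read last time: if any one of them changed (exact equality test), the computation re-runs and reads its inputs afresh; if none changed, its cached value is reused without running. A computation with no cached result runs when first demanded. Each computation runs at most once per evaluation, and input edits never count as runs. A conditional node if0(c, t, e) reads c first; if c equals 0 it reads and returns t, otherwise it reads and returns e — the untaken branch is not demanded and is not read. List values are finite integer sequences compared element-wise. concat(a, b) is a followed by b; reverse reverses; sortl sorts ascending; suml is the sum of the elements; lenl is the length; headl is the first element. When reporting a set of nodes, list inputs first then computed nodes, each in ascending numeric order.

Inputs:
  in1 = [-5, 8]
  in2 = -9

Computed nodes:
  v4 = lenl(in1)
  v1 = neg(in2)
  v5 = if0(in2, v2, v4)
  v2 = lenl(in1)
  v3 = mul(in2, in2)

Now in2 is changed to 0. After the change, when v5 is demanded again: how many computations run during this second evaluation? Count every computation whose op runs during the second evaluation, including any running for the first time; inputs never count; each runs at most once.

Computations that run: v2, v5 — 2 in total.
Key observation: a condition flipped, so demand reaches new nodes — v2 runs for the first time.

First evaluation (everything demanded from the output):
  v4 = lenl([-5, 8]) = 2
  v5 = if0(in2=-9 -> else branch v4) = 2

Propagation after the edit:
  v2: demanded for the first time — runs, produces 2.
  v5: runs — in2 -9->0; result 2 (same value as before).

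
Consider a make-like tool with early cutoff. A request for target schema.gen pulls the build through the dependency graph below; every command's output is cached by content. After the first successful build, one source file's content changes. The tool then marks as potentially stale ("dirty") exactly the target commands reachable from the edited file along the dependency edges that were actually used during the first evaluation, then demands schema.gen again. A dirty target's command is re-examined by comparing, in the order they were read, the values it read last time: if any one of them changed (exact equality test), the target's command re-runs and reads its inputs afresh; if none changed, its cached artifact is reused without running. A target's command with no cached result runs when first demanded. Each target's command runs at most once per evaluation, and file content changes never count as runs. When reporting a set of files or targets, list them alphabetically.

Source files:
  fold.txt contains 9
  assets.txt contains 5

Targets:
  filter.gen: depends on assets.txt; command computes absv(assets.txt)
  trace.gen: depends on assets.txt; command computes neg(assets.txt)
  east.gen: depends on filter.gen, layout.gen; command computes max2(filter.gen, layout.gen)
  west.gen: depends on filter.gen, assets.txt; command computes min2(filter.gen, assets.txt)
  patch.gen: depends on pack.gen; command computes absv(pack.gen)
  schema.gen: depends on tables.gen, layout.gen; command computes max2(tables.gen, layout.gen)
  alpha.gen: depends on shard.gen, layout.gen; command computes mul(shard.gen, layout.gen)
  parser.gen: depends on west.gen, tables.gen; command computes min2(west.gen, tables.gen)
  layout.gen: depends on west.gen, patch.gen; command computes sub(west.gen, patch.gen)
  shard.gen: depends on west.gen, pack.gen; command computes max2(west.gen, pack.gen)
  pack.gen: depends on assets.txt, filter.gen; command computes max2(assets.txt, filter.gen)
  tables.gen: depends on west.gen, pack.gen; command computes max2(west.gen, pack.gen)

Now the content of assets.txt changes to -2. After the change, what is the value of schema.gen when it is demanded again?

Demanding schema.gen again yields 2.

First demand of the output computes:
  filter.gen = absv(5) = 5
  pack.gen = max2(5, 5) = 5
  patch.gen = absv(5) = 5
  west.gen = min2(5, 5) = 5
  layout.gen = sub(5, 5) = 0
  tables.gen = max2(5, 5) = 5
  schema.gen = max2(5, 0) = 5

After the edit, cleaning proceeds:
  filter.gen: a read changed (assets.txt 5->-2) — executes, giving 2.
  pack.gen: a read changed (assets.txt 5->-2; filter.gen 5->2) — executes, giving 2.
  patch.gen: a read changed (pack.gen 5->2) — executes, giving 2.
  west.gen: a read changed (filter.gen 5->2; assets.txt 5->-2) — executes, giving -2.
  layout.gen: a read changed (west.gen 5->-2; patch.gen 5->2) — executes, giving -4.
  tables.gen: a read changed (west.gen 5->-2; pack.gen 5->2) — executes, giving 2.
  schema.gen: a read changed (tables.gen 5->2; layout.gen 0->-4) — executes, giving 2.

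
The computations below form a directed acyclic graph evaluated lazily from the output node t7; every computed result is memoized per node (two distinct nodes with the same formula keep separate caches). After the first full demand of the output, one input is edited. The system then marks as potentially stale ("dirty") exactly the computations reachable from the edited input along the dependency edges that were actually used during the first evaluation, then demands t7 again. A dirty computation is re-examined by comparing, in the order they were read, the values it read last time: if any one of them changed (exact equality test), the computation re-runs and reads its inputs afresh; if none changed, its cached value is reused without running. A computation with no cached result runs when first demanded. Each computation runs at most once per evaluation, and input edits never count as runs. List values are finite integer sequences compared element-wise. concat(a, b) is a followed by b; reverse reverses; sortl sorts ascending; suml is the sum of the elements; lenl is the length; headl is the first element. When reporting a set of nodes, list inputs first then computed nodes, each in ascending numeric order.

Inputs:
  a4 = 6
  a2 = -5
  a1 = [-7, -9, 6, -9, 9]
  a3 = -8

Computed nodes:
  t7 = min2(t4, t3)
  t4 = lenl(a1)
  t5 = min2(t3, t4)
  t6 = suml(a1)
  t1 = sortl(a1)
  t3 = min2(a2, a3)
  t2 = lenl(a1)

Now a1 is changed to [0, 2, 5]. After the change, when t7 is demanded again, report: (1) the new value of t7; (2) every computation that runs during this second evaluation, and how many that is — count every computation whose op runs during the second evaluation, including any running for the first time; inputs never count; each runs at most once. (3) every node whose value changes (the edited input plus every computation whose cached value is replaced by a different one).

First demand of the output computes:
  t3 = min2(-5, -8) = -8
  t4 = lenl([-7, -9, 6, -9, 9]) = 5
  t7 = min2(5, -8) = -8

After the edit, cleaning proceeds:
  t4: a read changed (a1 [-7, -9, 6, -9, 9]->[0, 2, 5]) — executes, giving 3.
  t7: a read changed (t4 5->3) — executes, giving -8 — identical to its old value.

Demanding t7 again yields -8.
2 computations run: t4, t7.
The nodes whose values change: a1, t4.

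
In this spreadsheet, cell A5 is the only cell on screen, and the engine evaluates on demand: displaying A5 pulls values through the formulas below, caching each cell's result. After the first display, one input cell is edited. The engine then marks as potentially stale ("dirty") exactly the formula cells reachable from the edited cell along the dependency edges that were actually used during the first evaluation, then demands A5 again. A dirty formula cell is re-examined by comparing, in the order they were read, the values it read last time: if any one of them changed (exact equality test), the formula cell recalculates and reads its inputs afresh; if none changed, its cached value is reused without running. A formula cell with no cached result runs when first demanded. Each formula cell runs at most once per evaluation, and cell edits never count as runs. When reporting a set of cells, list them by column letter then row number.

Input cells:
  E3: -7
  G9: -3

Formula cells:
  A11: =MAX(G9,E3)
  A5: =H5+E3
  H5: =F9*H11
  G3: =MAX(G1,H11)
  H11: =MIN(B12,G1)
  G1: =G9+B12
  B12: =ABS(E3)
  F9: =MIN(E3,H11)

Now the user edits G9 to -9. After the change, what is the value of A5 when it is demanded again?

Initial pass — values computed on the first demand:
  B12 = ABS(-7) = 7
  G1 = -3 + 7 = 4
  H11 = MIN(7, 4) = 4
  F9 = MIN(-7, 4) = -7
  H5 = -7 * 4 = -28
  A5 = -28 + -7 = -35

Second demand — change propagation:
  G1: re-runs because G9 -3->-9; new result -2.
  H11: re-runs because G1 4->-2; new result -2.
  F9: re-runs because H11 4->-2; new result -7 (unchanged).
  H5: re-runs because H11 4->-2; new result 14.
  A5: re-runs because H5 -28->14; new result 7.

A5 now evaluates to 7.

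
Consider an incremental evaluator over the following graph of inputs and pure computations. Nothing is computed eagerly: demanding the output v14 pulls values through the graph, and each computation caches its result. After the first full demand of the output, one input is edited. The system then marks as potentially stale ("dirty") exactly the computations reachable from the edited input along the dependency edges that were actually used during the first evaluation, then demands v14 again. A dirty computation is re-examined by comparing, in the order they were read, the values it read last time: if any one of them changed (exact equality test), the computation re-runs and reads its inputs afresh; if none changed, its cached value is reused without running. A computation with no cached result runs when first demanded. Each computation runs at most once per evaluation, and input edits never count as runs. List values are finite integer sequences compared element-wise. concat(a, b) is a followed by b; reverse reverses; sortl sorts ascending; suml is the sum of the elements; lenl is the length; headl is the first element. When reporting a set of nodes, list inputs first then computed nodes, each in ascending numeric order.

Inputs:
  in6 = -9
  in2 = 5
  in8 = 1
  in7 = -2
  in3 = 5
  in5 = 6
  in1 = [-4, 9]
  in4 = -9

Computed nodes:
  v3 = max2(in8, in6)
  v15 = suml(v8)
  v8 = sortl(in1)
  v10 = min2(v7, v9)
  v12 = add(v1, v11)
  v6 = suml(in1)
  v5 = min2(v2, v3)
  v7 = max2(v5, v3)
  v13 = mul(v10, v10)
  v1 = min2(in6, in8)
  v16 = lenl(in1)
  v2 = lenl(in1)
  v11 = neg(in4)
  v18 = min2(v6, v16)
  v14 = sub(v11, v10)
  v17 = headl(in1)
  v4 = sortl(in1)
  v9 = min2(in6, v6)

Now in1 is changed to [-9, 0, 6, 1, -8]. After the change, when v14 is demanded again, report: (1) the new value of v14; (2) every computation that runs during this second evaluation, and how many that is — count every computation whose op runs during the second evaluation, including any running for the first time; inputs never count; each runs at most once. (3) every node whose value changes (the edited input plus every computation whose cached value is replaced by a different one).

Initial pass — values computed on the first demand:
  v2 = lenl([-4, 9]) = 2
  v3 = max2(1, -9) = 1
  v5 = min2(2, 1) = 1
  v6 = suml([-4, 9]) = 5
  v7 = max2(1, 1) = 1
  v9 = min2(-9, 5) = -9
  v10 = min2(1, -9) = -9
  v11 = neg(-9) = 9
  v14 = sub(9, -9) = 18

Second demand — change propagation:
  v2: re-runs because in1 [-4, 9]->[-9, 0, 6, 1, -8]; new result 5.
  v5: re-runs because v2 2->5; new result 1 (unchanged).
  v6: re-runs because in1 [-4, 9]->[-9, 0, 6, 1, -8]; new result -10.
  v7: re-examined; everything it read last time is the same (v5 unchanged, v3 unchanged) — cache 1 kept, no run.
  v9: re-runs because v6 5->-10; new result -10.
  v10: re-runs because v9 -9->-10; new result -10.
  v14: re-runs because v10 -9->-10; new result 19.

The important point: at v7 every value read last time is unchanged, so the dirty flag clears without a run.

v14 now evaluates to 19.
Run set: v2, v5, v6, v9, v10, v14 (6 run).
Changed values: in1, v2, v6, v9, v10, v14.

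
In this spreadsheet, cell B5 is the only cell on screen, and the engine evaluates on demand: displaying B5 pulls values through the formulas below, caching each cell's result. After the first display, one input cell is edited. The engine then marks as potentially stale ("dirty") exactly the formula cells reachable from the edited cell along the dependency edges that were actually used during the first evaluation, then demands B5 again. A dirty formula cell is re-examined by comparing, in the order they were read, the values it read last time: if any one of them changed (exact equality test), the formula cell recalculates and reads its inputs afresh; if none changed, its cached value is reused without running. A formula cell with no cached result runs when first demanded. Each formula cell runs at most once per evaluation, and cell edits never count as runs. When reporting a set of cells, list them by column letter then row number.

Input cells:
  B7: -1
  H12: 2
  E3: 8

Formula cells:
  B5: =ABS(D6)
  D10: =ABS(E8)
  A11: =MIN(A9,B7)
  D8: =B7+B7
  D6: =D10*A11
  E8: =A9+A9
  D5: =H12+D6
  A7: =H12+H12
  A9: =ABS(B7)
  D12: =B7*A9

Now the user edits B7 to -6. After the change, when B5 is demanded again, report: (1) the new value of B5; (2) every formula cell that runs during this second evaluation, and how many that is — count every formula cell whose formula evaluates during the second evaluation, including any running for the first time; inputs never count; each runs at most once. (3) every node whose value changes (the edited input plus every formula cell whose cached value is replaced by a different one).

B5 now evaluates to 72.
Run set: A9, A11, B5, D6, D10, E8 (6 run).
Changed values: A9, A11, B5, B7, D6, D10, E8.

Initial pass — values computed on the first demand:
  A9 = ABS(-1) = 1
  A11 = MIN(1, -1) = -1
  E8 = 1 + 1 = 2
  D10 = ABS(2) = 2
  D6 = 2 * -1 = -2
  B5 = ABS(-2) = 2

Second demand — change propagation:
  A9: re-runs because B7 -1->-6; new result 6.
  A11: re-runs because A9 1->6; B7 -1->-6; new result -6.
  E8: re-runs because A9 1->6; A9 1->6; new result 12.
  D10: re-runs because E8 2->12; new result 12.
  D6: re-runs because D10 2->12; A11 -1->-6; new result -72.
  B5: re-runs because D6 -2->-72; new result 72.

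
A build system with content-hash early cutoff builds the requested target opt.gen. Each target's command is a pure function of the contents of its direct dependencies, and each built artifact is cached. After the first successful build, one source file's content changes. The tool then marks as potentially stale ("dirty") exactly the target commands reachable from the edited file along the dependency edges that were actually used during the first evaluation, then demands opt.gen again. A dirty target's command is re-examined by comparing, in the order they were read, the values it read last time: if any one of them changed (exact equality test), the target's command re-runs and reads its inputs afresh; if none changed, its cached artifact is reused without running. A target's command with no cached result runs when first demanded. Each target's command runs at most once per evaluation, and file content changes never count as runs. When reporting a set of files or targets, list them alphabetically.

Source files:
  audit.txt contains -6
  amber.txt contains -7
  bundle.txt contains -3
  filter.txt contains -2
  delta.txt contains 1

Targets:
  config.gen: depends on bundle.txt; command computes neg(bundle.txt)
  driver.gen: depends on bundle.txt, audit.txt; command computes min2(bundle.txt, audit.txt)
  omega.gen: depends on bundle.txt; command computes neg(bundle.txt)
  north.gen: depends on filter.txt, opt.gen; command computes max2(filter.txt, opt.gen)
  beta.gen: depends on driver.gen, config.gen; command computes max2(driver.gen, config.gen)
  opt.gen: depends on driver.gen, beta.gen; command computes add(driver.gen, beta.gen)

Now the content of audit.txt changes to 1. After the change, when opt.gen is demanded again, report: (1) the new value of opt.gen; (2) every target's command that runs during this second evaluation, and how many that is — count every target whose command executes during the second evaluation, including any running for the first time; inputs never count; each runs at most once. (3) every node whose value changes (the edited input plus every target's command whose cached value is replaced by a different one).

New value of opt.gen: 0.
Target commands that run: beta.gen, driver.gen, opt.gen — 3 in total.
Values that change: audit.txt, driver.gen, opt.gen.

First evaluation (everything demanded from the output):
  config.gen = neg(-3) = 3
  driver.gen = min2(-3, -6) = -6
  beta.gen = max2(-6, 3) = 3
  opt.gen = add(-6, 3) = -3

Propagation after the edit:
  driver.gen: runs — audit.txt -6->1; result -3.
  beta.gen: runs — driver.gen -6->-3; result 3 (same value as before).
  opt.gen: runs — driver.gen -6->-3; result 0.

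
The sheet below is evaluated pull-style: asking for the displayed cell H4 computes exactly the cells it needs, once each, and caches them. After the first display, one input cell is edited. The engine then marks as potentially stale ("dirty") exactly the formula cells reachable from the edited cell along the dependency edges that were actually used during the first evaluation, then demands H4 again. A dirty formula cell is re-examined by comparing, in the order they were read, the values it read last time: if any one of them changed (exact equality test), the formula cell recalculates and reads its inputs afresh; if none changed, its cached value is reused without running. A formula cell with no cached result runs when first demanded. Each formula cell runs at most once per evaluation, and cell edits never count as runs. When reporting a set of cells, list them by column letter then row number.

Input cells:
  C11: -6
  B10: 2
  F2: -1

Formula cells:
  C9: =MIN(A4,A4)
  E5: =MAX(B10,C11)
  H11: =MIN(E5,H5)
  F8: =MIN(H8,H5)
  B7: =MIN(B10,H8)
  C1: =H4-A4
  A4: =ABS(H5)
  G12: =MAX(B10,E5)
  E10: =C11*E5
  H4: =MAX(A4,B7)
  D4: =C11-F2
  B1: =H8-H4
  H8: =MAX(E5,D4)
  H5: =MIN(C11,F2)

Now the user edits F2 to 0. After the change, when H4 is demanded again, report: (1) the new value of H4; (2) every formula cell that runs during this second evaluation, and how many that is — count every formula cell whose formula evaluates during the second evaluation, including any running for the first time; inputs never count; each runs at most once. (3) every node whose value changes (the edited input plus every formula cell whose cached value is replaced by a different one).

First demand of the output computes:
  D4 = -6 - -1 = -5
  E5 = MAX(2, -6) = 2
  H5 = MIN(-6, -1) = -6
  A4 = ABS(-6) = 6
  H8 = MAX(2, -5) = 2
  B7 = MIN(2, 2) = 2
  H4 = MAX(6, 2) = 6

After the edit, cleaning proceeds:
  D4: a read changed (F2 -1->0) — executes, giving -6.
  H5: a read changed (F2 -1->0) — executes, giving -6 — identical to its old value.
  A4: dirty, but its reads are unchanged (H5 unchanged); cached 6 stands.
  H8: a read changed (D4 -5->-6) — executes, giving 2 — identical to its old value.
  B7: dirty, but its reads are unchanged (B10 unchanged, H8 unchanged); cached 2 stands.
  H4: dirty, but its reads are unchanged (A4 unchanged, B7 unchanged); cached 6 stands.

Note where the cutoff bites: A4 is checked, finds nothing changed, and keeps its cache.

Demanding H4 again yields 6.
3 formula cells run: D4, H5, H8.
The nodes whose values change: D4, F2.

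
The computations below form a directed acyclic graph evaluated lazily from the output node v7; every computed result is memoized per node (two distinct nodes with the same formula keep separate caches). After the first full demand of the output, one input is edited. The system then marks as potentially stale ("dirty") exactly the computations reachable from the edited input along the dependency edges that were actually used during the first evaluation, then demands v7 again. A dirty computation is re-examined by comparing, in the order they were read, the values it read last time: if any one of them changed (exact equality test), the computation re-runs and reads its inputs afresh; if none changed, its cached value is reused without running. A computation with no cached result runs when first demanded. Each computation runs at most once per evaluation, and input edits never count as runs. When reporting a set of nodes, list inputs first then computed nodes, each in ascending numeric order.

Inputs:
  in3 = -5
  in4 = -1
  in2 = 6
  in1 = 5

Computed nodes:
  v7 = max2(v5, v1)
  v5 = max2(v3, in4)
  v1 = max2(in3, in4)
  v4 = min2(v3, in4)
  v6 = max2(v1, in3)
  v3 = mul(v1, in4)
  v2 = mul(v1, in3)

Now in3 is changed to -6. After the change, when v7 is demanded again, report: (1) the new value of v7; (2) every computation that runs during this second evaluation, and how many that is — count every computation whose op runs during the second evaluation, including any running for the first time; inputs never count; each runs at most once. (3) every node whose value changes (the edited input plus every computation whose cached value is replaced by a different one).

Demanding v7 again yields 1.
1 computations run: v1.
The nodes whose values change: in3.
Note the absorption at v1: it re-runs yet its value is the same, leaving the output's value untouched.

First demand of the output computes:
  v1 = max2(-5, -1) = -1
  v3 = mul(-1, -1) = 1
  v5 = max2(1, -1) = 1
  v7 = max2(1, -1) = 1

After the edit, cleaning proceeds:
  v1: a read changed (in3 -5->-6) — executes, giving -1 — identical to its old value.
  v3: dirty, but its reads are unchanged (v1 unchanged, in4 unchanged); cached 1 stands.
  v5: dirty, but its reads are unchanged (v3 unchanged, in4 unchanged); cached 1 stands.
  v7: dirty, but its reads are unchanged (v5 unchanged, v1 unchanged); cached 1 stands.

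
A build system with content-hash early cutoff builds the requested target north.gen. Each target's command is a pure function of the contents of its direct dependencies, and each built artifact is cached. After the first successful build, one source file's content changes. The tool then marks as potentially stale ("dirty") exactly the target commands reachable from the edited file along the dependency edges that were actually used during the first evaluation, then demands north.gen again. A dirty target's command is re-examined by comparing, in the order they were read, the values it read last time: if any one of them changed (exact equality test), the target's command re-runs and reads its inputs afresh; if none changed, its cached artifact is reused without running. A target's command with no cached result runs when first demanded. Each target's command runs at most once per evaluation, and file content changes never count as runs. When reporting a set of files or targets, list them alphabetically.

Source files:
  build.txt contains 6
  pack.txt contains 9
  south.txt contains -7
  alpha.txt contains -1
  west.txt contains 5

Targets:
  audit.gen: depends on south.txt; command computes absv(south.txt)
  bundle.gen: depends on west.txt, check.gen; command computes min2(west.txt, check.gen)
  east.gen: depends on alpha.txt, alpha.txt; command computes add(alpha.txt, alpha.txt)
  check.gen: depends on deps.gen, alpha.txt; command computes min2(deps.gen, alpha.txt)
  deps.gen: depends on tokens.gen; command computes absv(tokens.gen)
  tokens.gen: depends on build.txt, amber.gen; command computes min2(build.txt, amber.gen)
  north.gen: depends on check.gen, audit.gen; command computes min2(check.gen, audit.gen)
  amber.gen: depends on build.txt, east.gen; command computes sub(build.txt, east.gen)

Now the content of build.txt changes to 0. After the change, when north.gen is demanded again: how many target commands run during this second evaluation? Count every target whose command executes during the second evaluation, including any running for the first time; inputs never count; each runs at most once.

Target commands that run: amber.gen, check.gen, deps.gen, tokens.gen — 4 in total.
Key observation: the change is absorbed at check.gen — it re-runs but produces the same value, and the output's value is unchanged.

First evaluation (everything demanded from the output):
  audit.gen = absv(-7) = 7
  east.gen = add(-1, -1) = -2
  amber.gen = sub(6, -2) = 8
  tokens.gen = min2(6, 8) = 6
  deps.gen = absv(6) = 6
  check.gen = min2(6, -1) = -1
  north.gen = min2(-1, 7) = -1

Propagation after the edit:
  amber.gen: runs — build.txt 6->0; result 2.
  tokens.gen: runs — build.txt 6->0; amber.gen 8->2; result 0.
  deps.gen: runs — tokens.gen 6->0; result 0.
  check.gen: runs — deps.gen 6->0; result -1 (same value as before).
  north.gen: checked — values it read are unchanged (check.gen unchanged, audit.gen unchanged); reused cached -1 without running.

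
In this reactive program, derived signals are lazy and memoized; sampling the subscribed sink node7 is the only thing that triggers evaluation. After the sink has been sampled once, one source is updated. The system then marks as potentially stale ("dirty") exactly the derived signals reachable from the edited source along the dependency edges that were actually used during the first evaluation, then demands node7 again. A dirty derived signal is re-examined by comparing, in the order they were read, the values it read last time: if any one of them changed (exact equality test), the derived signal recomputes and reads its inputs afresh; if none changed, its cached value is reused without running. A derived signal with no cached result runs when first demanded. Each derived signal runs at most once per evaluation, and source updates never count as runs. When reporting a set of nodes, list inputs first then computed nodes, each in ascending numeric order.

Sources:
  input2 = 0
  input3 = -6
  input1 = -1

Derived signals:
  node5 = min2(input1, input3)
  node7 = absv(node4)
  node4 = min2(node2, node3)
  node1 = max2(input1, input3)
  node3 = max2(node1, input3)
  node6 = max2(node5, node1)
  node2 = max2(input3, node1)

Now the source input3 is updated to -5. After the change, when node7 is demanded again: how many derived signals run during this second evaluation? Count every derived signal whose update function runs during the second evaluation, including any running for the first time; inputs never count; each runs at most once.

First demand of the output computes:
  node1 = max2(-1, -6) = -1
  node2 = max2(-6, -1) = -1
  node3 = max2(-1, -6) = -1
  node4 = min2(-1, -1) = -1
  node7 = absv(-1) = 1

After the edit, cleaning proceeds:
  node1: a read changed (input3 -6->-5) — executes, giving -1 — identical to its old value.
  node2: a read changed (input3 -6->-5) — executes, giving -1 — identical to its old value.
  node3: a read changed (input3 -6->-5) — executes, giving -1 — identical to its old value.
  node4: dirty, but its reads are unchanged (node2 unchanged, node3 unchanged); cached -1 stands.
  node7: dirty, but its reads are unchanged (node4 unchanged); cached 1 stands.

Note where the cutoff bites: node4 is checked, finds nothing changed, and keeps its cache.

3 derived signals run: node1, node2, node3.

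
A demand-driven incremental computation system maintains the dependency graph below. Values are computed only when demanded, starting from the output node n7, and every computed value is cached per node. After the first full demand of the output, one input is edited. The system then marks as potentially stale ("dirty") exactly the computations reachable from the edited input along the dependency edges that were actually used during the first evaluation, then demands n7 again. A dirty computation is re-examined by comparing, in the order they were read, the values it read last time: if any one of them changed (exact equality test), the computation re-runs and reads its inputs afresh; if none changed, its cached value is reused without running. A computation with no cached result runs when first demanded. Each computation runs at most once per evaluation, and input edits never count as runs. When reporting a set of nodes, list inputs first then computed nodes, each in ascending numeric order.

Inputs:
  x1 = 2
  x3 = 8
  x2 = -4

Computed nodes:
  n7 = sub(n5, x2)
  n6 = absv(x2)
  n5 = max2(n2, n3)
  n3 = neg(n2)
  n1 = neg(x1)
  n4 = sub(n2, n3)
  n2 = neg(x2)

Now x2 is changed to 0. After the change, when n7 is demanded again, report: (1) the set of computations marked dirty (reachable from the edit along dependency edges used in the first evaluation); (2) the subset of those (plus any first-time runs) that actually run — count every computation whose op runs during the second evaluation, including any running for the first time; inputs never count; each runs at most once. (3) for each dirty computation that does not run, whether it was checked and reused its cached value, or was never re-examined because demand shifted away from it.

First evaluation (everything demanded from the output):
  n2 = neg(-4) = 4
  n3 = neg(4) = -4
  n5 = max2(4, -4) = 4
  n7 = sub(4, -4) = 8

Propagation after the edit:
  n2: runs — x2 -4->0; result 0.
  n3: runs — n2 4->0; result 0.
  n5: runs — n2 4->0; n3 -4->0; result 0.
  n7: runs — n5 4->0; x2 -4->0; result 0.

Marked dirty: n2, n3, n5, n7.
Computations that run: n2, n3, n5, n7 — 4 in total.
Every dirty computation ran.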